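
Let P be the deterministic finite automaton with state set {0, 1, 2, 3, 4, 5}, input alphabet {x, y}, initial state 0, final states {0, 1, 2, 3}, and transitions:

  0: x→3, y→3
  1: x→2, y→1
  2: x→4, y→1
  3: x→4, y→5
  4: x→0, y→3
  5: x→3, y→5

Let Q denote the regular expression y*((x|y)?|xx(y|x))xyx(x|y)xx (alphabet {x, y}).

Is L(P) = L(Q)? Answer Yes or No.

The empty string ε is accepted by P but rejected by Q.
So L(P) ≠ L(Q).

No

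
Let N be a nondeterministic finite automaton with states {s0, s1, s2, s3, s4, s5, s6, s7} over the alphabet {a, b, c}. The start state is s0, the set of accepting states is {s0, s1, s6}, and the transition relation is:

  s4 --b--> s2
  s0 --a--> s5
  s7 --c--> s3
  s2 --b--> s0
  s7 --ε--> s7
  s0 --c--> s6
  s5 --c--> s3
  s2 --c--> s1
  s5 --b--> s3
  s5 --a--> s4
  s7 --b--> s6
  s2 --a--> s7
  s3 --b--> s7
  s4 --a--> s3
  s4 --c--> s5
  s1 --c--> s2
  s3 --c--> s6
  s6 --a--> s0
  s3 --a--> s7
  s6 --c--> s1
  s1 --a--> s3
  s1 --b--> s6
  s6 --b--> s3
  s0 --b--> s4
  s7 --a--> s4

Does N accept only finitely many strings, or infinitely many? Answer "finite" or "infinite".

infinite

State s0 is reachable from the start and can reach an accepting state, and it lies on the cycle s0 → s4 → s2 → s0.
Traversing that cycle any number of times yields accepted strings of unbounded length, so the language is infinite.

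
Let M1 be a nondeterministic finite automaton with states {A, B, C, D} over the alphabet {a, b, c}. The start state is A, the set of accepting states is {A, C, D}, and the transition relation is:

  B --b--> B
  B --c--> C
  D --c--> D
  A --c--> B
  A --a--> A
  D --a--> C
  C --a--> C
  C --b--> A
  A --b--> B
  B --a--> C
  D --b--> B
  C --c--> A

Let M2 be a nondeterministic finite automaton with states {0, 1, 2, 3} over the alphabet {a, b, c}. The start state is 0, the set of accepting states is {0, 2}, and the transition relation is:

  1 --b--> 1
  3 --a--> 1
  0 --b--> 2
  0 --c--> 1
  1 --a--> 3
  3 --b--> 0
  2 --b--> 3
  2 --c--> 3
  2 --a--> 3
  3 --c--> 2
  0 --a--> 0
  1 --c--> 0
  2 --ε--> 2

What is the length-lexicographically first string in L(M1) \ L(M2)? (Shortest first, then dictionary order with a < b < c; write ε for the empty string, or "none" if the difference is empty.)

The string ba is accepted by M1 but not by M2.
No shorter string lies in the difference, and ba is the lexicographically first length-2 string in L(M1) \ L(M2).

ba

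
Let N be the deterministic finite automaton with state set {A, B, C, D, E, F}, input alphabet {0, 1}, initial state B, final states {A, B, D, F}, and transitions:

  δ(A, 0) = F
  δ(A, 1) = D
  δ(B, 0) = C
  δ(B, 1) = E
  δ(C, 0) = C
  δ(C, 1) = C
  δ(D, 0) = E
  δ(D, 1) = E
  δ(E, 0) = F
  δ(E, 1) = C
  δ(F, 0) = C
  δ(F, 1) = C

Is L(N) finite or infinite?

The useful states (reachable from B and able to reach an accepting state) are {B, E, F}.
Restricted to these states the transition graph has no cycle, so every accepting path has bounded length and L is finite.

finite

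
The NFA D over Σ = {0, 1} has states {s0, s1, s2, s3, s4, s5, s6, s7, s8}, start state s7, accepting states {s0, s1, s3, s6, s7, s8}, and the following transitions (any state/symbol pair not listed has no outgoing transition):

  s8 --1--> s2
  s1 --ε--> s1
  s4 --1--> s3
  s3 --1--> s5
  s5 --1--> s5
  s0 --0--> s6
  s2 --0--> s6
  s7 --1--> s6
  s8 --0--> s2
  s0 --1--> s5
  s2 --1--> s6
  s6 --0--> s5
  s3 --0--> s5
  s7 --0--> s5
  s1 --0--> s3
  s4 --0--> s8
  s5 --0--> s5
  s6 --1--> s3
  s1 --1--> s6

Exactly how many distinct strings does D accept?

3

The useful subgraph on states {s3, s6, s7} is acyclic, so L(D) is finite; the longest accepting path visits 3 useful states, giving maximum string length 2.
Counting accepting paths from s7 by length: 1 of length 0, 1 of length 1, 1 of length 2. Total 3.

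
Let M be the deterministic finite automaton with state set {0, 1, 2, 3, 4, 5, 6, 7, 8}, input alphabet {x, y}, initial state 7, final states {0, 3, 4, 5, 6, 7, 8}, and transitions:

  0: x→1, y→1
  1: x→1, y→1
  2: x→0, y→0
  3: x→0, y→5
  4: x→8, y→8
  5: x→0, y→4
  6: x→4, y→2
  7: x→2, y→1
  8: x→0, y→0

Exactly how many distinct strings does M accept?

The useful subgraph on states {0, 2, 7} is acyclic, so L(M) is finite; the longest accepting path visits 3 useful states, giving maximum string length 2.
Counting accepting paths from 7 by length: 1 of length 0, 2 of length 2. Total 3.

3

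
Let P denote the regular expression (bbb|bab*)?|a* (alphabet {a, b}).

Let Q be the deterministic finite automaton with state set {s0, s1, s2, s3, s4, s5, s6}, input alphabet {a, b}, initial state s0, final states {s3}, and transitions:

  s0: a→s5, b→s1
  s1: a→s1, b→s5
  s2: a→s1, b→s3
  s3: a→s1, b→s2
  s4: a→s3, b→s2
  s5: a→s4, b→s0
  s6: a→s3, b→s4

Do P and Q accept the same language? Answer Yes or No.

No

The empty string ε is accepted by P but rejected by Q.
So L(P) ≠ L(Q).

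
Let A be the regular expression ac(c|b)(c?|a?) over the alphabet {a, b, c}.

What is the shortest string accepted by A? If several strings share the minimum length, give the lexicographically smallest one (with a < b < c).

By inspection of the expression, no string of length less than 3 matches, and acb is the lexicographically first match of length 3.

acb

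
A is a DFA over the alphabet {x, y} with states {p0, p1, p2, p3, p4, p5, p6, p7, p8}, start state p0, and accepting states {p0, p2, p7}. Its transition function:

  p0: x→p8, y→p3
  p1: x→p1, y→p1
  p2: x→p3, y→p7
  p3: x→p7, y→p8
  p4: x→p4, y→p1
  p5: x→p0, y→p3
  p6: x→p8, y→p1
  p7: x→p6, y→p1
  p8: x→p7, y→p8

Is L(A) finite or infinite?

State p8 is reachable from the start and can reach an accepting state, and it lies on the cycle p8 → p8.
Traversing that cycle any number of times yields accepted strings of unbounded length, so the language is infinite.

infinite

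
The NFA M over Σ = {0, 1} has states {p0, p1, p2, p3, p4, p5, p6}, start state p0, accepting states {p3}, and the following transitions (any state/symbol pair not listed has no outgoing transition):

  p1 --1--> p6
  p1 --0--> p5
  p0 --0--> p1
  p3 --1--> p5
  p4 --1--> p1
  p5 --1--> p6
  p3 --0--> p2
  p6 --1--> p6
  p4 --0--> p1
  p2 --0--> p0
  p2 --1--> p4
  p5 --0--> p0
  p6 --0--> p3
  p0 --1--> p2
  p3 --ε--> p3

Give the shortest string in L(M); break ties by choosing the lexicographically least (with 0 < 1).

A breadth-first search from p0 reaches an accepting state first via the path p0 → p1 → p6 → p3 on input 010.
No string of length < 3 is accepted (BFS exhausts all shorter strings without reaching an accepting state), and 010 is the lexicographically least accepting string of length 3.

010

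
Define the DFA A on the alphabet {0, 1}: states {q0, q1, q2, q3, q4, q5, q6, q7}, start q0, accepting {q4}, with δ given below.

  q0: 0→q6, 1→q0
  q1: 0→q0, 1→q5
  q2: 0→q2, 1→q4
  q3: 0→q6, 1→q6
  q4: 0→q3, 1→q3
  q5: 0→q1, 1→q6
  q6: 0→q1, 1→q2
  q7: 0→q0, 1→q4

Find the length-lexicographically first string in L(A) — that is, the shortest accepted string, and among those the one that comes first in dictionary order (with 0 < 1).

011

A breadth-first search from q0 reaches an accepting state first via the path q0 → q6 → q2 → q4 on input 011.
No string of length < 3 is accepted (BFS exhausts all shorter strings without reaching an accepting state), and 011 is the lexicographically least accepting string of length 3.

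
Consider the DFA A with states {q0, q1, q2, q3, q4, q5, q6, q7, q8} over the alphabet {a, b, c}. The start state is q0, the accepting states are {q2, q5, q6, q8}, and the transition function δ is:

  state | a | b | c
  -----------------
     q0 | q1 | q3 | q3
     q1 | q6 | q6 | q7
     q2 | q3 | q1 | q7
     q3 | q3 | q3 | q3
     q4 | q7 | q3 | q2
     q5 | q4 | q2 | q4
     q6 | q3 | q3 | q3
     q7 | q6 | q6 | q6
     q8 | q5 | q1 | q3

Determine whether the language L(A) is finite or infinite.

finite

The useful states (reachable from q0 and able to reach an accepting state) are {q0, q1, q6, q7}.
Restricted to these states the transition graph has no cycle, so every accepting path has bounded length and L is finite.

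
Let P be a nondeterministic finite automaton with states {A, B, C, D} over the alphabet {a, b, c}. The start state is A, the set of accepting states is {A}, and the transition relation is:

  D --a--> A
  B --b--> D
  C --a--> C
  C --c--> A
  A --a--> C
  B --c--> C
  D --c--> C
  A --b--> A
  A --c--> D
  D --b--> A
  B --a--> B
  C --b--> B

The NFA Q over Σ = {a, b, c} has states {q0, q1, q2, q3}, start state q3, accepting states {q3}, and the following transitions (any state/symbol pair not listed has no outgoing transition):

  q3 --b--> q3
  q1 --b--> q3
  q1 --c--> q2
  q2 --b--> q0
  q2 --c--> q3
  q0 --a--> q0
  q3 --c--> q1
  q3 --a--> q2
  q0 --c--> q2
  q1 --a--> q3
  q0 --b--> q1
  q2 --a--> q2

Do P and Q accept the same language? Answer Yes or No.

Exploring the product automaton P × Q from the start pair (A, q3), following both machines on each input symbol, reaches 4 state pairs: (A, q3), (C, q2), (D, q1), (B, q0).
P accepts in {A} and Q accepts in {q3}. In every reachable pair the two components are either both accepting — (A, q3) — or both non-accepting, so no string is accepted by exactly one of the machines: L(P) \ L(Q) and L(Q) \ L(P) are both empty.
Hence every string is accepted by P iff it is accepted by Q, and the two languages coincide.

Yes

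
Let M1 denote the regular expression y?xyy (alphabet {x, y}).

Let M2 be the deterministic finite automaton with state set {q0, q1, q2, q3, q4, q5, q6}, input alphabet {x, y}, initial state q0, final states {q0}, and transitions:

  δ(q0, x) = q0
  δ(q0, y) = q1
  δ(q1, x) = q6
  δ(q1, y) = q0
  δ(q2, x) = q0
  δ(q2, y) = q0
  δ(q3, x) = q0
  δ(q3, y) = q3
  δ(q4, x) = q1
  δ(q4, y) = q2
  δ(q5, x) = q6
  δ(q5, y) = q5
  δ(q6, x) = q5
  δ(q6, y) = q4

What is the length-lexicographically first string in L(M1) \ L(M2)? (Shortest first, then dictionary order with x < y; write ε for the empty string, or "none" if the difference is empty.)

The string yxyy is accepted by M1 but not by M2.
No shorter string lies in the difference, and yxyy is the lexicographically first length-4 string in L(M1) \ L(M2).

yxyy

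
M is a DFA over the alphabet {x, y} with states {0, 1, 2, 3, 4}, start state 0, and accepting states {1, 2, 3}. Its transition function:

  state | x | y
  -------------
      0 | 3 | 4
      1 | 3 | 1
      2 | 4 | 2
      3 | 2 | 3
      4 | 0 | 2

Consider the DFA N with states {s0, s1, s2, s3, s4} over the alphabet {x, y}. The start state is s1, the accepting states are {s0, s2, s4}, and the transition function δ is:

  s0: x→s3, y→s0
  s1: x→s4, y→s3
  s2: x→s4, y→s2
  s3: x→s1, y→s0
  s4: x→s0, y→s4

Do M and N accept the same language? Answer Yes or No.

Yes

Exploring the product automaton M × N from the start pair (0, s1), following both machines on each input symbol, reaches 4 state pairs: (0, s1), (3, s4), (4, s3), (2, s0).
M accepts in {1, 2, 3} and N accepts in {s0, s2, s4}. In every reachable pair the two components are either both accepting — (3, s4), (2, s0) — or both non-accepting, so no string is accepted by exactly one of the machines: L(M) \ L(N) and L(N) \ L(M) are both empty.
Hence every string is accepted by M iff it is accepted by N, and the two languages coincide.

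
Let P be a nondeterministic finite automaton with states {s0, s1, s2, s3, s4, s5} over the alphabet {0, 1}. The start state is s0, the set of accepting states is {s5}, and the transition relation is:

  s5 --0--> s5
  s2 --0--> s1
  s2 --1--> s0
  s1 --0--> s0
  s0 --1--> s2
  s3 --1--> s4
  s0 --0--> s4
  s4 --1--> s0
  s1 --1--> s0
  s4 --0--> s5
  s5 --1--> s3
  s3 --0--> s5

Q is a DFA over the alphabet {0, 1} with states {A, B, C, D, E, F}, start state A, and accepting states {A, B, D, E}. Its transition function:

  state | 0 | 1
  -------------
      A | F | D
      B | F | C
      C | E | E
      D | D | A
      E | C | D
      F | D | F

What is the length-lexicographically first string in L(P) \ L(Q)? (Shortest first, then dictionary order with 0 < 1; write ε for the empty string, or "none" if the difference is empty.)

0010

The string 0010 is accepted by P but not by Q.
No shorter string lies in the difference, and 0010 is the lexicographically first length-4 string in L(P) \ L(Q).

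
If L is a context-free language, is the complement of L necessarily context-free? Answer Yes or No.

No

CFLs are closed under union, so if they were also closed under complement they would be closed under intersection by De Morgan (L₁ ∩ L₂ is the complement of the union of the complements). But {aⁿbⁿcᵐ} ∩ {aᵐbⁿcⁿ} = {aⁿbⁿcⁿ} is not context-free although both operands are.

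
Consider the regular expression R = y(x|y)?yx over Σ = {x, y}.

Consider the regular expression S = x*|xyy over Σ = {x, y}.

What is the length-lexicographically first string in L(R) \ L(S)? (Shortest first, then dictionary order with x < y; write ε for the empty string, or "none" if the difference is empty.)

yyx

The string yyx is accepted by R but not by S.
No shorter string lies in the difference, and yyx is the lexicographically first length-3 string in L(R) \ L(S).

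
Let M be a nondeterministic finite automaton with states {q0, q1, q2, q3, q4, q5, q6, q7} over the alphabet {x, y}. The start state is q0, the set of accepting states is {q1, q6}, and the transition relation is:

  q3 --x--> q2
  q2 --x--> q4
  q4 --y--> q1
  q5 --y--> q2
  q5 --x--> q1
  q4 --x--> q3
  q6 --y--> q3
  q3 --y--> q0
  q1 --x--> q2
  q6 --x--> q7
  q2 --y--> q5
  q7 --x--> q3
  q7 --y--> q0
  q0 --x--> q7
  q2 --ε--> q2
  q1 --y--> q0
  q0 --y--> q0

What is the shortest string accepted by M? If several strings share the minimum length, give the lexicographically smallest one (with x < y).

A breadth-first search from q0 reaches an accepting state first via the path q0 → q7 → q3 → q2 → q4 → q1 on input xxxxy.
No string of length < 5 is accepted (BFS exhausts all shorter strings without reaching an accepting state), and xxxxy is the lexicographically least accepting string of length 5.

xxxxy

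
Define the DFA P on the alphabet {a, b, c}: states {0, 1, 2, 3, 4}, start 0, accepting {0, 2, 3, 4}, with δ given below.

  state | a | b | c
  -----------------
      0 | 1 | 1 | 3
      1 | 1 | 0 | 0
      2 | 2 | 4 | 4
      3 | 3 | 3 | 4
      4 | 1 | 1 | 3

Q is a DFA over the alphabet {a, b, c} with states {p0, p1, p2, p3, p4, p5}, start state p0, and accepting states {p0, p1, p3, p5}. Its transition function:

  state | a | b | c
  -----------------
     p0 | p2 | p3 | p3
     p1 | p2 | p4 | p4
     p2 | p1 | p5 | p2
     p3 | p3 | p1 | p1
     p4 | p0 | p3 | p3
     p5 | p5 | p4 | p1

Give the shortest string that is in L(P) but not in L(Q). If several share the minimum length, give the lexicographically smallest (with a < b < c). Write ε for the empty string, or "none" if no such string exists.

ac

The string ac is accepted by P but not by Q.
No shorter string lies in the difference, and ac is the lexicographically first length-2 string in L(P) \ L(Q).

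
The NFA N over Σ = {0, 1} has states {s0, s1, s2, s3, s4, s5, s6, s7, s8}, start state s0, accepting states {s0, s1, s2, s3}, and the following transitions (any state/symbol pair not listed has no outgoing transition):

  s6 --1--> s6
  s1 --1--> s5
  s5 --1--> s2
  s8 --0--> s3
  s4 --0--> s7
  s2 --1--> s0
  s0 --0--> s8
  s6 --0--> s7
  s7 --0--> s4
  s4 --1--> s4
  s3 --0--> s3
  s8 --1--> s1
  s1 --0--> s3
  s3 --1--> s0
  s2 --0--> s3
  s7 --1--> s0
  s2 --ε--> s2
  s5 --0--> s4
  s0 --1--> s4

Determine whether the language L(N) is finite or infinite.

State s0 is reachable from the start and can reach an accepting state, and it lies on the cycle s0 → s8 → s1 → s3 → s0.
Traversing that cycle any number of times yields accepted strings of unbounded length, so the language is infinite.

infinite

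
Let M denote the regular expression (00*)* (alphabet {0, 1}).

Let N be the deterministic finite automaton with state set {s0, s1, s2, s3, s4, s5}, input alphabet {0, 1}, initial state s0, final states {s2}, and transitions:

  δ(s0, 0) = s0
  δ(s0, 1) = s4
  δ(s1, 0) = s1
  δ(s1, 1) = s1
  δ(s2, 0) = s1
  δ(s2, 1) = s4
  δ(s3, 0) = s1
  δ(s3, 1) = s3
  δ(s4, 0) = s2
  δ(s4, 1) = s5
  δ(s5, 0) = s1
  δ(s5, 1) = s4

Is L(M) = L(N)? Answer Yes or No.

The empty string ε is accepted by M but rejected by N.
So L(M) ≠ L(N).

No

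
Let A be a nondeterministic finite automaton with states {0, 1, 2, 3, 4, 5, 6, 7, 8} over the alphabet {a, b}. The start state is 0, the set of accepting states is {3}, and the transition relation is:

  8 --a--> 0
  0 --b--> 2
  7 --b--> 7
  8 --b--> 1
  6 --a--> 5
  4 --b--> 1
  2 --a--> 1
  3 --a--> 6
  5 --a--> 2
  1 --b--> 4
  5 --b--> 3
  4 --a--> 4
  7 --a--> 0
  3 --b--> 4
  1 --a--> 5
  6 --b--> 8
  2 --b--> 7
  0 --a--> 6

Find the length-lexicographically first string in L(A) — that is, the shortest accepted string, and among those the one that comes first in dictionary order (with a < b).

aab

A breadth-first search from 0 reaches an accepting state first via the path 0 → 6 → 5 → 3 on input aab.
No string of length < 3 is accepted (BFS exhausts all shorter strings without reaching an accepting state), and aab is the lexicographically least accepting string of length 3.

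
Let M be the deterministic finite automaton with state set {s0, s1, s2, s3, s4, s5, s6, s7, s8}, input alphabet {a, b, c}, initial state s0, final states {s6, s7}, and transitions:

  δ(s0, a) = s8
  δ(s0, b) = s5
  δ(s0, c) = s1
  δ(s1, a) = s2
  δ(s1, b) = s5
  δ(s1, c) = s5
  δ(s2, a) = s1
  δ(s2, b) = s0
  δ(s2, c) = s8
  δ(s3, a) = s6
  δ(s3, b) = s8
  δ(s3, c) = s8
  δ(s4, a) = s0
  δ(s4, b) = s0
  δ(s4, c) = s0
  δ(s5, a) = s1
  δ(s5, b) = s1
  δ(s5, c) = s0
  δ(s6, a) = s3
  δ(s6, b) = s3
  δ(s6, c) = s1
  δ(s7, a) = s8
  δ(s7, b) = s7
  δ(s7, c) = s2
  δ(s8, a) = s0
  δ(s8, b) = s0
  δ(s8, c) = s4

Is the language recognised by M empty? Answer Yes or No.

Yes

The states reachable from the start state are {s0, s1, s2, s4, s5, s8}.
None of the accepting states {s6, s7} is reachable, so no string is accepted and L(M) = ∅.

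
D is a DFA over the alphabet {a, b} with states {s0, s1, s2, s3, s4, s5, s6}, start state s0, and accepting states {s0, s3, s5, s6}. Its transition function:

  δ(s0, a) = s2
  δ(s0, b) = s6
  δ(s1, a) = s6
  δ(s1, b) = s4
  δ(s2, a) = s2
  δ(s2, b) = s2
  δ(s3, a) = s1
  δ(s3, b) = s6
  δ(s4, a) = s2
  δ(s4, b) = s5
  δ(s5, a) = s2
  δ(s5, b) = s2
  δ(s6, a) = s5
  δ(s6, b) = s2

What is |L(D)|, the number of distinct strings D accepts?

3

The useful subgraph on states {s0, s5, s6} is acyclic, so L(D) is finite; the longest accepting path visits 3 useful states, giving maximum string length 2.
Counting accepting paths from s0 by length: 1 of length 0, 1 of length 1, 1 of length 2. Total 3.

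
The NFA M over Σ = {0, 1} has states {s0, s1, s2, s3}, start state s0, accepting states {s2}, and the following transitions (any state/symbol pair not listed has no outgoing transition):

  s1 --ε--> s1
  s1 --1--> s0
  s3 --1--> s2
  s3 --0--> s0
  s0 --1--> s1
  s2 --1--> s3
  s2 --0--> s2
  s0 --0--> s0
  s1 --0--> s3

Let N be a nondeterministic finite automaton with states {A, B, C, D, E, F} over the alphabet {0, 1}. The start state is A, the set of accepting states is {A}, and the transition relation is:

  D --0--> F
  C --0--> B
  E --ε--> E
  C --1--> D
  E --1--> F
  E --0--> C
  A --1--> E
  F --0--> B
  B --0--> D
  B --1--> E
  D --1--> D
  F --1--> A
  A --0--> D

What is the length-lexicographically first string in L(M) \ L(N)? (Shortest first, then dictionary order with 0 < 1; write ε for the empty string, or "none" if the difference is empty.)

The string 101 is accepted by M but not by N.
No shorter string lies in the difference, and 101 is the lexicographically first length-3 string in L(M) \ L(N).

101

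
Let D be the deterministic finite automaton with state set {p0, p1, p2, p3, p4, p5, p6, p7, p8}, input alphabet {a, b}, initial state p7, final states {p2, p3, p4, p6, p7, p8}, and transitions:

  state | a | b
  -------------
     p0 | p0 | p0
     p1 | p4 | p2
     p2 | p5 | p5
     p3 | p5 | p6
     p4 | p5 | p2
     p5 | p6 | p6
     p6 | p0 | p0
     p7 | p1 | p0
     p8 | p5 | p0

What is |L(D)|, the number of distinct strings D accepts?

14

The useful subgraph on states {p1, p2, p4, p5, p6, p7} is acyclic, so L(D) is finite; the longest accepting path visits 6 useful states, giving maximum string length 5.
Counting accepting paths from p7 by length: 1 of length 0, 2 of length 2, 1 of length 3, 6 of length 4, 4 of length 5. Total 14.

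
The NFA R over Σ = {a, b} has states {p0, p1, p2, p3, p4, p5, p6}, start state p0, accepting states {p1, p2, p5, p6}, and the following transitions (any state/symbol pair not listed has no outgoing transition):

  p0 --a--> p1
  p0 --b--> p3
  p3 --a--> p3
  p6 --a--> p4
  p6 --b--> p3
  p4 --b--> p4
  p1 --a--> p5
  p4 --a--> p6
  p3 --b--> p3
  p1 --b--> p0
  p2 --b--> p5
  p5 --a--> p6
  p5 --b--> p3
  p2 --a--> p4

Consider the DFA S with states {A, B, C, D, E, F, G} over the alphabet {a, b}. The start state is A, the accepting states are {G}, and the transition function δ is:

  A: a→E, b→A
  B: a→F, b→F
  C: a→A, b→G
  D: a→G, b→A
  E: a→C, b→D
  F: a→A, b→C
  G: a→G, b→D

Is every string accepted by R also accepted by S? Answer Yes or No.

The string a is in L(R) but not in L(S).
So L(R) ⊄ L(S).

No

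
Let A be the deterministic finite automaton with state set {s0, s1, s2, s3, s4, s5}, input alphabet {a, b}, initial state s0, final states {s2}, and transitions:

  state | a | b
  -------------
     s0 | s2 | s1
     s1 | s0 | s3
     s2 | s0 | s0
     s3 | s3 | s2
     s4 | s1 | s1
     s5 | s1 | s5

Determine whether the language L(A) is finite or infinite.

State s0 is reachable from the start and can reach an accepting state, and it lies on the cycle s0 → s1 → s0.
Traversing that cycle any number of times yields accepted strings of unbounded length, so the language is infinite.

infinite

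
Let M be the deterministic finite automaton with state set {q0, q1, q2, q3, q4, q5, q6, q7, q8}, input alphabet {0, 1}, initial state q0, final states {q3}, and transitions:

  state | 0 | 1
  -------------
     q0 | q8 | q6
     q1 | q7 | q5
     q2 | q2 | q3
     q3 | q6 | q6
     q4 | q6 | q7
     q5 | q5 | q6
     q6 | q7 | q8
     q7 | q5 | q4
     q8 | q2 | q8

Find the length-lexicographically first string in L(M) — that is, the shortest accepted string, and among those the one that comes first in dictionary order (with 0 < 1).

001

A breadth-first search from q0 reaches an accepting state first via the path q0 → q8 → q2 → q3 on input 001.
No string of length < 3 is accepted (BFS exhausts all shorter strings without reaching an accepting state), and 001 is the lexicographically least accepting string of length 3.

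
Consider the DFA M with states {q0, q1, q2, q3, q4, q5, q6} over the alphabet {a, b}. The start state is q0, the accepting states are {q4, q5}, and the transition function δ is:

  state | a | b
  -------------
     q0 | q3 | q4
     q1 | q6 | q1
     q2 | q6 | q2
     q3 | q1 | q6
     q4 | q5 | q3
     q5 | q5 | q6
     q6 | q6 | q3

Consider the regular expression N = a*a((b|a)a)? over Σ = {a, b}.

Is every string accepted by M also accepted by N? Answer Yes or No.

The string b is in L(M) but not in L(N).
So L(M) ⊄ L(N).

No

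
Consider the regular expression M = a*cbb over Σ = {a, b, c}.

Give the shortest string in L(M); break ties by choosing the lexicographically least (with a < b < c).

cbb

By inspection of the expression, no string of length less than 3 matches, and cbb is the lexicographically first match of length 3.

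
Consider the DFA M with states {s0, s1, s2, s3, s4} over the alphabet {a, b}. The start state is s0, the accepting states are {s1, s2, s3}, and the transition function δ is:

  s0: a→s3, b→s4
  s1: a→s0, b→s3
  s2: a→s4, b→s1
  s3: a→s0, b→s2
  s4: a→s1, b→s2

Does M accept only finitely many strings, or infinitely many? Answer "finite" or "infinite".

State s0 is reachable from the start and can reach an accepting state, and it lies on the cycle s0 → s3 → s0.
Traversing that cycle any number of times yields accepted strings of unbounded length, so the language is infinite.

infinite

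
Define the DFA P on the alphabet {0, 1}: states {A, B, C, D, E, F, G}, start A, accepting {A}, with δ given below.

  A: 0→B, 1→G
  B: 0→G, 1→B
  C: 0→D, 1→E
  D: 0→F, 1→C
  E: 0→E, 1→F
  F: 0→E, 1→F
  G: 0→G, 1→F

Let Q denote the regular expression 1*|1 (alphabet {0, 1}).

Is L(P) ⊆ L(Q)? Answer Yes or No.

Yes

Converting the expression Q to a DFA (subset construction, then merging equivalent states) gives the minimal DFA with states {q0, q1}, start state q0, accepting states {q0} and transitions q0: 0→q1, 1→q0; q1: 0→q1, 1→q1.
Exploring the product automaton P × Q from the start pair (A, q0), following both machines on each input symbol, reaches 7 state pairs: (A, q0), (B, q1), (G, q0), (G, q1), (F, q0), (F, q1), (E, q1).
P accepts in {A} and Q accepts in {q0}. The reachable pairs whose P-component is accepting are (A, q0); in each of them the Q-component is accepting too, so the product for L(P) \ L(Q) (P-component accepting, Q-component rejecting) has no reachable accepting pair and the difference is empty.
Hence every string in L(P) is also in L(Q).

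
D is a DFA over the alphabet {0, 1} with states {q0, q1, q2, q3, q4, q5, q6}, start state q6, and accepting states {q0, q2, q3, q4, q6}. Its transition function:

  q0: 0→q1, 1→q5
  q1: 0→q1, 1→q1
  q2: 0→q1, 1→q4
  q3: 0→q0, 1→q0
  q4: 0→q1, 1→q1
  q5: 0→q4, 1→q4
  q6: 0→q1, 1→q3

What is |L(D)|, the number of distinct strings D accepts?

8

The useful subgraph on states {q0, q3, q4, q5, q6} is acyclic, so L(D) is finite; the longest accepting path visits 5 useful states, giving maximum string length 4.
Counting accepting paths from q6 by length: 1 of length 0, 1 of length 1, 2 of length 2, 4 of length 4. Total 8.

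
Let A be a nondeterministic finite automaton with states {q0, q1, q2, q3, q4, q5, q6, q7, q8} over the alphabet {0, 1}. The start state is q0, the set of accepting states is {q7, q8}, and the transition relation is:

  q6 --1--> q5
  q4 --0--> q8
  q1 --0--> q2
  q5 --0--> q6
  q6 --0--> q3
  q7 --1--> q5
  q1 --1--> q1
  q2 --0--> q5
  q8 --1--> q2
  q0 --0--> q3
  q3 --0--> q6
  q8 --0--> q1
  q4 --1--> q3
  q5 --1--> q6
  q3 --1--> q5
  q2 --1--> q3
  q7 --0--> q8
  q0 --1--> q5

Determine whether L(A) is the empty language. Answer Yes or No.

Yes

The states reachable from the start state are {q0, q3, q5, q6}.
None of the accepting states {q7, q8} is reachable, so no string is accepted and L(A) = ∅.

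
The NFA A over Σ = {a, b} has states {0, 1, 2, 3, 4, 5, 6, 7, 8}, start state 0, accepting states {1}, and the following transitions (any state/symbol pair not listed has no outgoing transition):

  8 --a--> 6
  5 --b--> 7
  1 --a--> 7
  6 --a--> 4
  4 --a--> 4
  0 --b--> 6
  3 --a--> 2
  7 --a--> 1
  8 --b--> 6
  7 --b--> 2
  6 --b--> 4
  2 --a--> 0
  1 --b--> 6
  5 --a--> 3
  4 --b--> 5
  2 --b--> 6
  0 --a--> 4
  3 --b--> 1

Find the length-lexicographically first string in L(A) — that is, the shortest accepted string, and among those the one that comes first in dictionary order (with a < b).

A breadth-first search from 0 reaches an accepting state first via the path 0 → 4 → 5 → 3 → 1 on input abab.
No string of length < 4 is accepted (BFS exhausts all shorter strings without reaching an accepting state), and abab is the lexicographically least accepting string of length 4.

abab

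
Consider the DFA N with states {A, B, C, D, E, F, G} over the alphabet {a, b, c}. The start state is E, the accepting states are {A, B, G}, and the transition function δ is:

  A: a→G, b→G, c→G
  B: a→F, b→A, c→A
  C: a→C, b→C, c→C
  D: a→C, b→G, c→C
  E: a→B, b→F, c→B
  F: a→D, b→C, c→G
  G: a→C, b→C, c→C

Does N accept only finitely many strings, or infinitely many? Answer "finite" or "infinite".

finite

The useful states (reachable from E and able to reach an accepting state) are {A, B, D, E, F, G}.
Restricted to these states the transition graph has no cycle, so every accepting path has bounded length and L is finite.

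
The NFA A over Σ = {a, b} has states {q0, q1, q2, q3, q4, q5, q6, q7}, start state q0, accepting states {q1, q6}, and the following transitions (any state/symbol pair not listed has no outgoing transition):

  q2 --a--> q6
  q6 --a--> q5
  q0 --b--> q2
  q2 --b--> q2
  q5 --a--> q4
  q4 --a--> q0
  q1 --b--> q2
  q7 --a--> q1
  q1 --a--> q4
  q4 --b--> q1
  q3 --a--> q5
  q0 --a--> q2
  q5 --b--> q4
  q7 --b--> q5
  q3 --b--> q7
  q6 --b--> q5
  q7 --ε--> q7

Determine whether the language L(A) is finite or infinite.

State q2 is reachable from the start and can reach an accepting state, and it lies on the cycle q2 → q2.
Traversing that cycle any number of times yields accepted strings of unbounded length, so the language is infinite.

infinite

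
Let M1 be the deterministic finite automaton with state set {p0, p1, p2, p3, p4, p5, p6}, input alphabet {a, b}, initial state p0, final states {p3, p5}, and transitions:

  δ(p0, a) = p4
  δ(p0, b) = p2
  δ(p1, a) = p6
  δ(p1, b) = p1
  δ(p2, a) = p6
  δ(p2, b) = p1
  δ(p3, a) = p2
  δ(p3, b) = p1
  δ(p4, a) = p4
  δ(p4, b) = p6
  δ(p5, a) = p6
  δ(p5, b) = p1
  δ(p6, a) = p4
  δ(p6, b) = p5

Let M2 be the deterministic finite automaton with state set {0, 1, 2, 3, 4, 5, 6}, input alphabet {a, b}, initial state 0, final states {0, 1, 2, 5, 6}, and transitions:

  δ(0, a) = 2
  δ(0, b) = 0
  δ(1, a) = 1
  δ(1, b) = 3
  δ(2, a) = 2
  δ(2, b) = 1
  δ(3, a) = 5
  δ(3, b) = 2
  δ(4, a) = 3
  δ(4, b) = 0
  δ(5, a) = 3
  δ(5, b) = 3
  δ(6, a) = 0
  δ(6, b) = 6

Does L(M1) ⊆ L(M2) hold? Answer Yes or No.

No

The string abb is in L(M1) but not in L(M2).
So L(M1) ⊄ L(M2).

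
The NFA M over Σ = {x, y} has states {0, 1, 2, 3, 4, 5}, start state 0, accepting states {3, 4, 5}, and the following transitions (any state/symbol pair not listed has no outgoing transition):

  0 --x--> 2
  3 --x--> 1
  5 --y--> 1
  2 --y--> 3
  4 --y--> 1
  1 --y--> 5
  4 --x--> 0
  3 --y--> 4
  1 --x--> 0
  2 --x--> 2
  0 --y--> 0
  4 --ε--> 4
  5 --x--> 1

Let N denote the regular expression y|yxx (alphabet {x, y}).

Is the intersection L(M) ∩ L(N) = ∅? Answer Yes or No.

Converting the expression N to a DFA (subset construction, then merging equivalent states) gives the minimal DFA with states {n0, n1, n2, n3, n4}, start state n0, accepting states {n2, n4} and transitions n0: x→n1, y→n2; n1: x→n1, y→n1; n2: x→n3, y→n1; n3: x→n4, y→n1; n4: x→n1, y→n1.
Exploring the product automaton M × N from the start pair (0, n0), following both machines on each input symbol, reaches 10 state pairs: (0, n0), (2, n1), (0, n2), (3, n1), (2, n3), (0, n1), (1, n1), (4, n1), (2, n4), (5, n1).
M accepts in {3, 4, 5} and N accepts in {n2, n4}; no reachable pair has both components accepting, so no string drives both machines to acceptance simultaneously and L(M) ∩ L(N) = ∅.
So no string is accepted by both, and the intersection is empty.

Yes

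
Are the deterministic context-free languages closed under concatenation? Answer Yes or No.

No

Take L₁ = {ε, c} (finite, hence regular and DCFL) and L₂ = {c aⁿbⁿ : n≥0} ∪ {cc aⁿb²ⁿ : n≥0} (a DCFL: the number of leading c's tells the DPDA whether to pop one stack symbol per b or per two b's). Then L₁L₂ ∩ cca⁺b* = {cc aⁿbⁿ : n≥1} ∪ {cc aⁿb²ⁿ : n≥1}. If L₁L₂ were a DCFL, so would be this intersection with a regular set, and a DPDA for it started from its configuration after reading cc would accept {aⁿbⁿ : n≥1} ∪ {aⁿb²ⁿ : n≥1}, which no deterministic PDA accepts (a DPDA for it would have a single run on aⁿb²ⁿ, accepting after the prefix aⁿbⁿ and accepting again after n more b's; an ordinary PDA that simulates it on a's and b's and, at any moment when it is accepting, may switch to reading only a fresh letter d while feeding each d to the simulation as a b, would accept aⁱbʲdᵏ (k≥1) exactly when both aⁱbʲ and aⁱbʲ⁺ᵏ are in the language, i.e. its language intersected with the regular set a*b*d⁺ would be exactly {aⁿbⁿdⁿ : n≥1} — impossible, since context-free languages are closed under intersection with regular sets and {aⁿbⁿdⁿ} is not context-free). Hence L₁L₂ is not a DCFL.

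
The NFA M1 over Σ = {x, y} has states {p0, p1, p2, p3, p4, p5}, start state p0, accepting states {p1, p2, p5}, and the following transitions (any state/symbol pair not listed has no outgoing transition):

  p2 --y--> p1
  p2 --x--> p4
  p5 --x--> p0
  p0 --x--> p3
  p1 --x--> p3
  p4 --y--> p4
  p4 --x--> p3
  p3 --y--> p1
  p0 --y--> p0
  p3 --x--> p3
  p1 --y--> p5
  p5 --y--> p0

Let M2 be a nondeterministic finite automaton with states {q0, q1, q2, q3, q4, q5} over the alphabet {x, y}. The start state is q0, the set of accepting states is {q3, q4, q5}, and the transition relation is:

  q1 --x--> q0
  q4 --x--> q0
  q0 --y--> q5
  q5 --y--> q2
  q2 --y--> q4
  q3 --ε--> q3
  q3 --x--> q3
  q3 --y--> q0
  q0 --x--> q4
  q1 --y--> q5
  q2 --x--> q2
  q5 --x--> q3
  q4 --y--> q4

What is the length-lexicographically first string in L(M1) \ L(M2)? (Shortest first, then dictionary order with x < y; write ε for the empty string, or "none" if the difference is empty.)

The string yxy is accepted by M1 but not by M2.
No shorter string lies in the difference, and yxy is the lexicographically first length-3 string in L(M1) \ L(M2).

yxy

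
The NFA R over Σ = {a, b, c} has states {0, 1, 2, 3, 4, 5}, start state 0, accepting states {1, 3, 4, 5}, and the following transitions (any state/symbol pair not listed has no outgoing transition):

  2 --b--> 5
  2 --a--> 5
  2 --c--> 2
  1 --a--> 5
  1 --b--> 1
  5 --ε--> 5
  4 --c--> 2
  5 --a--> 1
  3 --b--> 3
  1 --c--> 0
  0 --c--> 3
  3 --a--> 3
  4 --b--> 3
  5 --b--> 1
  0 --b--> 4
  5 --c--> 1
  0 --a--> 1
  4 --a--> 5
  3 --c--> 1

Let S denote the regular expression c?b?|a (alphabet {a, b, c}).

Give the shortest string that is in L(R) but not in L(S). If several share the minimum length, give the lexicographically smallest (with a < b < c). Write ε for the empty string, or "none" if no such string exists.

aa

The string aa is accepted by R but not by S.
No shorter string lies in the difference, and aa is the lexicographically first length-2 string in L(R) \ L(S).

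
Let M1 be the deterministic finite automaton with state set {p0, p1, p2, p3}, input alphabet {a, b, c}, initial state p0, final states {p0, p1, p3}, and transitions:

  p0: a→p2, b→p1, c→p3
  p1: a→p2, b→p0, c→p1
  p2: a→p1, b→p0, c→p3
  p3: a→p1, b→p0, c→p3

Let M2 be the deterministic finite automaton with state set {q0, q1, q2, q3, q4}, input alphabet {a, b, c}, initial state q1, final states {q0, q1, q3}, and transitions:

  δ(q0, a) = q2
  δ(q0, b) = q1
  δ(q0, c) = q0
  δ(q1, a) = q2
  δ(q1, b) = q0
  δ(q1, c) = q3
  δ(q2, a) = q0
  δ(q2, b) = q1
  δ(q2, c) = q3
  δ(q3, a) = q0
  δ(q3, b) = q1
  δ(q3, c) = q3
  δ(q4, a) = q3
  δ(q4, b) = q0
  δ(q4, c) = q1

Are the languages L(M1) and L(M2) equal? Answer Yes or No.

Exploring the product automaton M1 × M2 from the start pair (p0, q1), following both machines on each input symbol, reaches 4 state pairs: (p0, q1), (p2, q2), (p1, q0), (p3, q3).
M1 accepts in {p0, p1, p3} and M2 accepts in {q0, q1, q3}. In every reachable pair the two components are either both accepting — (p0, q1), (p1, q0), (p3, q3) — or both non-accepting, so no string is accepted by exactly one of the machines: L(M1) \ L(M2) and L(M2) \ L(M1) are both empty.
Hence every string is accepted by M1 iff it is accepted by M2, and the two languages coincide.

Yes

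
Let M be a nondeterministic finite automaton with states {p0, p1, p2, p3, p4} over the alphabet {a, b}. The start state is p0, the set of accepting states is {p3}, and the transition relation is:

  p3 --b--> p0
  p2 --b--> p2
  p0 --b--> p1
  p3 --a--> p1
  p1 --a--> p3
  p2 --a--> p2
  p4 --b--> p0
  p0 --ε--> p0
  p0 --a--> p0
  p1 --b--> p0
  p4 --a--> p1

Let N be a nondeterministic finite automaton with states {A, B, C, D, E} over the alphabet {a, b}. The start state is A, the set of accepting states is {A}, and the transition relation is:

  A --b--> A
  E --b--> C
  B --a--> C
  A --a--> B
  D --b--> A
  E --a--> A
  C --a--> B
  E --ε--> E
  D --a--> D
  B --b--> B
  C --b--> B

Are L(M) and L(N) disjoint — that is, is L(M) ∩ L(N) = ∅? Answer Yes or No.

Exploring the product automaton M × N from the start pair (p0, A), following both machines on each input symbol, reaches 8 state pairs: (p0, A), (p0, B), (p1, A), (p0, C), (p1, B), (p3, B), (p3, C), (p1, C).
M accepts in {p3} and N accepts in {A}; no reachable pair has both components accepting, so no string drives both machines to acceptance simultaneously and L(M) ∩ L(N) = ∅.
So no string is accepted by both, and the intersection is empty.

Yes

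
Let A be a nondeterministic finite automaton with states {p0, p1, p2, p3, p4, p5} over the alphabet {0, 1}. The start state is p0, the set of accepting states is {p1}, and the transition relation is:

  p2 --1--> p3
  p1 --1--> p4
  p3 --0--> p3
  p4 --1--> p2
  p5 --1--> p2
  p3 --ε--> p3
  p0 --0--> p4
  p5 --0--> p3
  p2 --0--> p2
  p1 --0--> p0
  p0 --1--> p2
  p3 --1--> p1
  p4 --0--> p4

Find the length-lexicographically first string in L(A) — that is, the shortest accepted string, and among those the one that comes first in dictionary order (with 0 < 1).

A breadth-first search from p0 reaches an accepting state first via the path p0 → p2 → p3 → p1 on input 111.
No string of length < 3 is accepted (BFS exhausts all shorter strings without reaching an accepting state), and 111 is the lexicographically least accepting string of length 3.

111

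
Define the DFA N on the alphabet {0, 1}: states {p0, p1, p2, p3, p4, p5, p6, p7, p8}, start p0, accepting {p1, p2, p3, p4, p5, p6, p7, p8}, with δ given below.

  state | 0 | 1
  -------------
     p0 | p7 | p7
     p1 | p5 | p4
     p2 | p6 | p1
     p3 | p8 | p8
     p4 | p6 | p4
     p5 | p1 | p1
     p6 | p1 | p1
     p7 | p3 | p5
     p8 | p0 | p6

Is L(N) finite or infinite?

State p0 is reachable from the start and can reach an accepting state, and it lies on the cycle p0 → p7 → p3 → p8 → p0.
Traversing that cycle any number of times yields accepted strings of unbounded length, so the language is infinite.

infinite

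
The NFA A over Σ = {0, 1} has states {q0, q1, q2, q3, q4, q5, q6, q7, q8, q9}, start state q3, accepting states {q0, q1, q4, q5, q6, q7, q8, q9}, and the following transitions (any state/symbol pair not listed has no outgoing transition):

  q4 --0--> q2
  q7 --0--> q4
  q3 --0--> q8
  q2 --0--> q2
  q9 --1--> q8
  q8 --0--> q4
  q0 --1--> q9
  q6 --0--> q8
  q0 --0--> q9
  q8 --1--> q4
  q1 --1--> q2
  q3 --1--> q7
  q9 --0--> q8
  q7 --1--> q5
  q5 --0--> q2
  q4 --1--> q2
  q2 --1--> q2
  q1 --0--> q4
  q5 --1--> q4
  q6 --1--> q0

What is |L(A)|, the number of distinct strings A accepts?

7

The useful subgraph on states {q3, q4, q5, q7, q8} is acyclic, so L(A) is finite; the longest accepting path visits 4 useful states, giving maximum string length 3.
Counting accepting paths from q3 by length: 2 of length 1, 4 of length 2, 1 of length 3. Total 7.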